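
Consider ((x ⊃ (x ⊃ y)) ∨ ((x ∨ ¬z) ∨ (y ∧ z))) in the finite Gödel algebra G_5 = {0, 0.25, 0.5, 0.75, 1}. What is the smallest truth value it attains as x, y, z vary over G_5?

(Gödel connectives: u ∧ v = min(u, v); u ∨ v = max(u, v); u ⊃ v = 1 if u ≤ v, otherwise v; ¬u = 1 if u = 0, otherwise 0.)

0.25

The minimum is attained at x = 0.25, y = 0, z = 0.25:
  (x ⊃ y): 0.25 > 0, so result = 0
  (x ⊃ (x ⊃ y)): 0.25 > 0, so result = 0
  ¬z: Gödel ¬ of 0.25 = 0 (operand ≠ 0)
  (x ∨ ¬z) = max(0.25, 0) = 0.25
  (y ∧ z) = min(0, 0.25) = 0
  ((x ∨ ¬z) ∨ (y ∧ z)) = max(0.25, 0) = 0.25
  ((x ⊃ (x ⊃ y)) ∨ ((x ∨ ¬z) ∨ (y ∧ z))) = max(0, 0.25) = 0.25
Checking all 125 assignments confirms none give a value below 0.25.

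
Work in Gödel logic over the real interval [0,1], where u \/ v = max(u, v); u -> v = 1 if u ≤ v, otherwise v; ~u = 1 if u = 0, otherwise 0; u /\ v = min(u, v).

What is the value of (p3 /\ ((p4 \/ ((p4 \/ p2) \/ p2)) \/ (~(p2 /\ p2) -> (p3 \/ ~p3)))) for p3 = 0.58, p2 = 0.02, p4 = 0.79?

0.58

(p4 \/ p2) = max(0.79, 0.02) = 0.79
((p4 \/ p2) \/ p2) = max(0.79, 0.02) = 0.79
(p4 \/ ((p4 \/ p2) \/ p2)) = max(0.79, 0.79) = 0.79
(p2 /\ p2) = min(0.02, 0.02) = 0.02
~(p2 /\ p2): Gödel ¬ of 0.02 = 0 (operand ≠ 0)
~p3: Gödel ¬ of 0.58 = 0 (operand ≠ 0)
(p3 \/ ~p3) = max(0.58, 0) = 0.58
(~(p2 /\ p2) -> (p3 \/ ~p3)): 0 ≤ 0.58, so result = 1
((p4 \/ ((p4 \/ p2) \/ p2)) \/ (~(p2 /\ p2) -> (p3 \/ ~p3))) = max(0.79, 1) = 1
(p3 /\ ((p4 \/ ((p4 \/ p2) \/ p2)) \/ (~(p2 /\ p2) -> (p3 \/ ~p3)))) = min(0.58, 1) = 0.58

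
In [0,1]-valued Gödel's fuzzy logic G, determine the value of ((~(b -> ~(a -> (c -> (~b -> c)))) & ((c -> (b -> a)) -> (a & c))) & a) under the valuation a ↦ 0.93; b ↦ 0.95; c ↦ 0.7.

~b: Gödel ¬ of 0.95 = 0 (operand ≠ 0)
(~b -> c): 0 ≤ 0.7, so result = 1
(c -> (~b -> c)): 0.7 ≤ 1, so result = 1
(a -> (c -> (~b -> c))): 0.93 ≤ 1, so result = 1
~(a -> (c -> (~b -> c))): Gödel ¬ of 1 = 0 (operand ≠ 0)
(b -> ~(a -> (c -> (~b -> c)))): 0.95 > 0, so result = 0
~(b -> ~(a -> (c -> (~b -> c)))): Gödel ¬ of 0 = 1 (operand is 0)
(b -> a): 0.95 > 0.93, so result = 0.93
(c -> (b -> a)): 0.7 ≤ 0.93, so result = 1
(a & c) = min(0.93, 0.7) = 0.7
((c -> (b -> a)) -> (a & c)): 1 > 0.7, so result = 0.7
(~(b -> ~(a -> (c -> (~b -> c)))) & ((c -> (b -> a)) -> (a & c))) = min(1, 0.7) = 0.7
((~(b -> ~(a -> (c -> (~b -> c)))) & ((c -> (b -> a)) -> (a & c))) & a) = min(0.7, 0.93) = 0.7

0.70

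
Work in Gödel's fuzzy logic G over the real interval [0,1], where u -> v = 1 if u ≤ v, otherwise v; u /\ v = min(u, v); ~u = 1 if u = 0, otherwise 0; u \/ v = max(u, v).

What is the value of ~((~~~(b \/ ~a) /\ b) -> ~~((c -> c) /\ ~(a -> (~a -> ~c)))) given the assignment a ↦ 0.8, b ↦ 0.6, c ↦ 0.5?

0.00

~a: Gödel ¬ of 0.8 = 0 (operand ≠ 0)
(b \/ ~a) = max(0.6, 0) = 0.6
~(b \/ ~a): Gödel ¬ of 0.6 = 0 (operand ≠ 0)
~~(b \/ ~a): Gödel ¬ of 0 = 1 (operand is 0)
~~~(b \/ ~a): Gödel ¬ of 1 = 0 (operand ≠ 0)
(~~~(b \/ ~a) /\ b) = min(0, 0.6) = 0
(c -> c): 0.5 ≤ 0.5, so result = 1
~a: Gödel ¬ of 0.8 = 0 (operand ≠ 0)
~c: Gödel ¬ of 0.5 = 0 (operand ≠ 0)
(~a -> ~c): 0 ≤ 0, so result = 1
(a -> (~a -> ~c)): 0.8 ≤ 1, so result = 1
~(a -> (~a -> ~c)): Gödel ¬ of 1 = 0 (operand ≠ 0)
((c -> c) /\ ~(a -> (~a -> ~c))) = min(1, 0) = 0
~((c -> c) /\ ~(a -> (~a -> ~c))): Gödel ¬ of 0 = 1 (operand is 0)
~~((c -> c) /\ ~(a -> (~a -> ~c))): Gödel ¬ of 1 = 0 (operand ≠ 0)
((~~~(b \/ ~a) /\ b) -> ~~((c -> c) /\ ~(a -> (~a -> ~c)))): 0 ≤ 0, so result = 1
~((~~~(b \/ ~a) /\ b) -> ~~((c -> c) /\ ~(a -> (~a -> ~c)))): Gödel ¬ of 1 = 0 (operand ≠ 0)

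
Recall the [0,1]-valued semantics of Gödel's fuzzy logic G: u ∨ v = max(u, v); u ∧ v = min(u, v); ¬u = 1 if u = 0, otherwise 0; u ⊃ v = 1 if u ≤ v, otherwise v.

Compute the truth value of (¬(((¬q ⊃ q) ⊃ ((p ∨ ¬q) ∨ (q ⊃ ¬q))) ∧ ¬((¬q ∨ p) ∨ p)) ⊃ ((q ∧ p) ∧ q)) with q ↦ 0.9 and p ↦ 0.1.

0.10

¬q: Gödel ¬ of 0.9 = 0 (operand ≠ 0)
(¬q ⊃ q): 0 ≤ 0.9, so result = 1
¬q: Gödel ¬ of 0.9 = 0 (operand ≠ 0)
(p ∨ ¬q) = max(0.1, 0) = 0.1
¬q: Gödel ¬ of 0.9 = 0 (operand ≠ 0)
(q ⊃ ¬q): 0.9 > 0, so result = 0
((p ∨ ¬q) ∨ (q ⊃ ¬q)) = max(0.1, 0) = 0.1
((¬q ⊃ q) ⊃ ((p ∨ ¬q) ∨ (q ⊃ ¬q))): 1 > 0.1, so result = 0.1
¬q: Gödel ¬ of 0.9 = 0 (operand ≠ 0)
(¬q ∨ p) = max(0, 0.1) = 0.1
((¬q ∨ p) ∨ p) = max(0.1, 0.1) = 0.1
¬((¬q ∨ p) ∨ p): Gödel ¬ of 0.1 = 0 (operand ≠ 0)
(((¬q ⊃ q) ⊃ ((p ∨ ¬q) ∨ (q ⊃ ¬q))) ∧ ¬((¬q ∨ p) ∨ p)) = min(0.1, 0) = 0
¬(((¬q ⊃ q) ⊃ ((p ∨ ¬q) ∨ (q ⊃ ¬q))) ∧ ¬((¬q ∨ p) ∨ p)): Gödel ¬ of 0 = 1 (operand is 0)
(q ∧ p) = min(0.9, 0.1) = 0.1
((q ∧ p) ∧ q) = min(0.1, 0.9) = 0.1
(¬(((¬q ⊃ q) ⊃ ((p ∨ ¬q) ∨ (q ⊃ ¬q))) ∧ ¬((¬q ∨ p) ∨ p)) ⊃ ((q ∧ p) ∧ q)): 1 > 0.1, so result = 0.1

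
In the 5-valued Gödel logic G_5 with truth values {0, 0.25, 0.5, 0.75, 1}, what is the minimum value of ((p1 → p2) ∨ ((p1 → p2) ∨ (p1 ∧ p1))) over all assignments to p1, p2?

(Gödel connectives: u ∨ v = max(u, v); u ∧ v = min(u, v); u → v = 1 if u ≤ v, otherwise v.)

0.25

The minimum is attained at p1 = 0.25, p2 = 0:
  (p1 → p2): 0.25 > 0, so result = 0
  (p1 → p2): 0.25 > 0, so result = 0
  (p1 ∧ p1) = min(0.25, 0.25) = 0.25
  ((p1 → p2) ∨ (p1 ∧ p1)) = max(0, 0.25) = 0.25
  ((p1 → p2) ∨ ((p1 → p2) ∨ (p1 ∧ p1))) = max(0, 0.25) = 0.25
Checking all 25 assignments confirms none give a value below 0.25.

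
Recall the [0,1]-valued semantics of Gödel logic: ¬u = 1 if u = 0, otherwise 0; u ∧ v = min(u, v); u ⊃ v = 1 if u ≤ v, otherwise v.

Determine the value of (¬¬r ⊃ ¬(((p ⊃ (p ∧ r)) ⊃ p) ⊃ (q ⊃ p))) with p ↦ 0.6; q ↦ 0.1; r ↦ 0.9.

0.00

¬r: Gödel ¬ of 0.9 = 0 (operand ≠ 0)
¬¬r: Gödel ¬ of 0 = 1 (operand is 0)
(p ∧ r) = min(0.6, 0.9) = 0.6
(p ⊃ (p ∧ r)): 0.6 ≤ 0.6, so result = 1
((p ⊃ (p ∧ r)) ⊃ p): 1 > 0.6, so result = 0.6
(q ⊃ p): 0.1 ≤ 0.6, so result = 1
(((p ⊃ (p ∧ r)) ⊃ p) ⊃ (q ⊃ p)): 0.6 ≤ 1, so result = 1
¬(((p ⊃ (p ∧ r)) ⊃ p) ⊃ (q ⊃ p)): Gödel ¬ of 1 = 0 (operand ≠ 0)
(¬¬r ⊃ ¬(((p ⊃ (p ∧ r)) ⊃ p) ⊃ (q ⊃ p))): 1 > 0, so result = 0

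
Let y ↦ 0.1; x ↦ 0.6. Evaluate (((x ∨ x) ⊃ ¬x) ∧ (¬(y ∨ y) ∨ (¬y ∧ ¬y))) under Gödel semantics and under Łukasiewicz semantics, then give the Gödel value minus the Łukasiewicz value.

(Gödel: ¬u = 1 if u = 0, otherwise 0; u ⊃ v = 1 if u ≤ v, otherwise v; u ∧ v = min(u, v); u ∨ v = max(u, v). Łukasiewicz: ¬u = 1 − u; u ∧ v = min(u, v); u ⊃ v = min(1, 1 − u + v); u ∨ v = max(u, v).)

-0.80

Gödel evaluation:
  (x ∨ x) = max(0.6, 0.6) = 0.6
  ¬x: Gödel ¬ of 0.6 = 0 (operand ≠ 0)
  ((x ∨ x) ⊃ ¬x): 0.6 > 0, so result = 0
  (y ∨ y) = max(0.1, 0.1) = 0.1
  ¬(y ∨ y): Gödel ¬ of 0.1 = 0 (operand ≠ 0)
  ¬y: Gödel ¬ of 0.1 = 0 (operand ≠ 0)
  ¬y: Gödel ¬ of 0.1 = 0 (operand ≠ 0)
  (¬y ∧ ¬y) = min(0, 0) = 0
  (¬(y ∨ y) ∨ (¬y ∧ ¬y)) = max(0, 0) = 0
  (((x ∨ x) ⊃ ¬x) ∧ (¬(y ∨ y) ∨ (¬y ∧ ¬y))) = min(0, 0) = 0
  Gödel value = 0
Łukasiewicz evaluation:
  (x ∨ x) = max(0.6, 0.6) = 0.6
  ¬x: Łukasiewicz ¬ gives 1 − 0.6 = 0.4
  ((x ∨ x) ⊃ ¬x): min(1, 1 − 0.6 + 0.4) = 0.8
  (y ∨ y) = max(0.1, 0.1) = 0.1
  ¬(y ∨ y): Łukasiewicz ¬ gives 1 − 0.1 = 0.9
  ¬y: Łukasiewicz ¬ gives 1 − 0.1 = 0.9
  ¬y: Łukasiewicz ¬ gives 1 − 0.1 = 0.9
  (¬y ∧ ¬y) = min(0.9, 0.9) = 0.9
  (¬(y ∨ y) ∨ (¬y ∧ ¬y)) = max(0.9, 0.9) = 0.9
  (((x ∨ x) ⊃ ¬x) ∧ (¬(y ∨ y) ∨ (¬y ∧ ¬y))) = min(0.8, 0.9) = 0.8
  Łukasiewicz value = 0.8
Difference: 0 − 0.8 = -0.80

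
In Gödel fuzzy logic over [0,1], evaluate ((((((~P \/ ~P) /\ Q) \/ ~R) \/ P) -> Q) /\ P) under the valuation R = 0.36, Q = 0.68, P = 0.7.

0.68

~P: Gödel ¬ of 0.7 = 0 (operand ≠ 0)
~P: Gödel ¬ of 0.7 = 0 (operand ≠ 0)
(~P \/ ~P) = max(0, 0) = 0
((~P \/ ~P) /\ Q) = min(0, 0.68) = 0
~R: Gödel ¬ of 0.36 = 0 (operand ≠ 0)
(((~P \/ ~P) /\ Q) \/ ~R) = max(0, 0) = 0
((((~P \/ ~P) /\ Q) \/ ~R) \/ P) = max(0, 0.7) = 0.7
(((((~P \/ ~P) /\ Q) \/ ~R) \/ P) -> Q): 0.7 > 0.68, so result = 0.68
((((((~P \/ ~P) /\ Q) \/ ~R) \/ P) -> Q) /\ P) = min(0.68, 0.7) = 0.68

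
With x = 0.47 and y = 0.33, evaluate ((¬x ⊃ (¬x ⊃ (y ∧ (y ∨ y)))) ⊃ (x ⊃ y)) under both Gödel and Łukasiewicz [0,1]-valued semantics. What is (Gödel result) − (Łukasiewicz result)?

-0.53

Gödel evaluation:
  ¬x: Gödel ¬ of 0.47 = 0 (operand ≠ 0)
  ¬x: Gödel ¬ of 0.47 = 0 (operand ≠ 0)
  (y ∨ y) = max(0.33, 0.33) = 0.33
  (y ∧ (y ∨ y)) = min(0.33, 0.33) = 0.33
  (¬x ⊃ (y ∧ (y ∨ y))): 0 ≤ 0.33, so result = 1
  (¬x ⊃ (¬x ⊃ (y ∧ (y ∨ y)))): 0 ≤ 1, so result = 1
  (x ⊃ y): 0.47 > 0.33, so result = 0.33
  ((¬x ⊃ (¬x ⊃ (y ∧ (y ∨ y)))) ⊃ (x ⊃ y)): 1 > 0.33, so result = 0.33
  Gödel value = 0.33
Łukasiewicz evaluation:
  ¬x: Łukasiewicz ¬ gives 1 − 0.47 = 0.53
  ¬x: Łukasiewicz ¬ gives 1 − 0.47 = 0.53
  (y ∨ y) = max(0.33, 0.33) = 0.33
  (y ∧ (y ∨ y)) = min(0.33, 0.33) = 0.33
  (¬x ⊃ (y ∧ (y ∨ y))): min(1, 1 − 0.53 + 0.33) = 0.8
  (¬x ⊃ (¬x ⊃ (y ∧ (y ∨ y)))): min(1, 1 − 0.53 + 0.8) = 1
  (x ⊃ y): min(1, 1 − 0.47 + 0.33) = 0.86
  ((¬x ⊃ (¬x ⊃ (y ∧ (y ∨ y)))) ⊃ (x ⊃ y)): min(1, 1 − 1 + 0.86) = 0.86
  Łukasiewicz value = 0.86
Difference: 0.33 − 0.86 = -0.53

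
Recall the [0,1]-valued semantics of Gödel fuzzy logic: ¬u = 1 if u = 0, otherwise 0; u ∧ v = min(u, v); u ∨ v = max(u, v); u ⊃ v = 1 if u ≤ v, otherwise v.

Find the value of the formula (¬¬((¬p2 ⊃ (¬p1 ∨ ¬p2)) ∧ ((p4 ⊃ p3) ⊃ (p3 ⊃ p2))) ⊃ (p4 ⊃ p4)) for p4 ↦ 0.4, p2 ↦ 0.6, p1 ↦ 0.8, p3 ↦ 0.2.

¬p2: Gödel ¬ of 0.6 = 0 (operand ≠ 0)
¬p1: Gödel ¬ of 0.8 = 0 (operand ≠ 0)
¬p2: Gödel ¬ of 0.6 = 0 (operand ≠ 0)
(¬p1 ∨ ¬p2) = max(0, 0) = 0
(¬p2 ⊃ (¬p1 ∨ ¬p2)): 0 ≤ 0, so result = 1
(p4 ⊃ p3): 0.4 > 0.2, so result = 0.2
(p3 ⊃ p2): 0.2 ≤ 0.6, so result = 1
((p4 ⊃ p3) ⊃ (p3 ⊃ p2)): 0.2 ≤ 1, so result = 1
((¬p2 ⊃ (¬p1 ∨ ¬p2)) ∧ ((p4 ⊃ p3) ⊃ (p3 ⊃ p2))) = min(1, 1) = 1
¬((¬p2 ⊃ (¬p1 ∨ ¬p2)) ∧ ((p4 ⊃ p3) ⊃ (p3 ⊃ p2))): Gödel ¬ of 1 = 0 (operand ≠ 0)
¬¬((¬p2 ⊃ (¬p1 ∨ ¬p2)) ∧ ((p4 ⊃ p3) ⊃ (p3 ⊃ p2))): Gödel ¬ of 0 = 1 (operand is 0)
(p4 ⊃ p4): 0.4 ≤ 0.4, so result = 1
(¬¬((¬p2 ⊃ (¬p1 ∨ ¬p2)) ∧ ((p4 ⊃ p3) ⊃ (p3 ⊃ p2))) ⊃ (p4 ⊃ p4)): 1 ≤ 1, so result = 1

1.00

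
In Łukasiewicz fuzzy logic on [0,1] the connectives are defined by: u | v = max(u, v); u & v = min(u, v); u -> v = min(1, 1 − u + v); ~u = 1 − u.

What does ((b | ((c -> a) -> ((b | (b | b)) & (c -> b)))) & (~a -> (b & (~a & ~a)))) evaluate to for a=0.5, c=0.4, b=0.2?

0.20

(c -> a): min(1, 1 − 0.4 + 0.5) = 1
(b | b) = max(0.2, 0.2) = 0.2
(b | (b | b)) = max(0.2, 0.2) = 0.2
(c -> b): min(1, 1 − 0.4 + 0.2) = 0.8
((b | (b | b)) & (c -> b)) = min(0.2, 0.8) = 0.2
((c -> a) -> ((b | (b | b)) & (c -> b))): min(1, 1 − 1 + 0.2) = 0.2
(b | ((c -> a) -> ((b | (b | b)) & (c -> b)))) = max(0.2, 0.2) = 0.2
~a: Łukasiewicz ¬ gives 1 − 0.5 = 0.5
~a: Łukasiewicz ¬ gives 1 − 0.5 = 0.5
~a: Łukasiewicz ¬ gives 1 − 0.5 = 0.5
(~a & ~a) = min(0.5, 0.5) = 0.5
(b & (~a & ~a)) = min(0.2, 0.5) = 0.2
(~a -> (b & (~a & ~a))): min(1, 1 − 0.5 + 0.2) = 0.7
((b | ((c -> a) -> ((b | (b | b)) & (c -> b)))) & (~a -> (b & (~a & ~a)))) = min(0.2, 0.7) = 0.2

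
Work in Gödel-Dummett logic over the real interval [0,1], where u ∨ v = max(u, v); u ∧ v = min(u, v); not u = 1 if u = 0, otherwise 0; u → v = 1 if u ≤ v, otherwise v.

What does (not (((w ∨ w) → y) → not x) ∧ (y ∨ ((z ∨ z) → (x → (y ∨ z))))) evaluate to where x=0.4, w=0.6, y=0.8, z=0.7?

1.00

(w ∨ w) = max(0.6, 0.6) = 0.6
((w ∨ w) → y): 0.6 ≤ 0.8, so result = 1
not x: Gödel ¬ of 0.4 = 0 (operand ≠ 0)
(((w ∨ w) → y) → not x): 1 > 0, so result = 0
not (((w ∨ w) → y) → not x): Gödel ¬ of 0 = 1 (operand is 0)
(z ∨ z) = max(0.7, 0.7) = 0.7
(y ∨ z) = max(0.8, 0.7) = 0.8
(x → (y ∨ z)): 0.4 ≤ 0.8, so result = 1
((z ∨ z) → (x → (y ∨ z))): 0.7 ≤ 1, so result = 1
(y ∨ ((z ∨ z) → (x → (y ∨ z)))) = max(0.8, 1) = 1
(not (((w ∨ w) → y) → not x) ∧ (y ∨ ((z ∨ z) → (x → (y ∨ z))))) = min(1, 1) = 1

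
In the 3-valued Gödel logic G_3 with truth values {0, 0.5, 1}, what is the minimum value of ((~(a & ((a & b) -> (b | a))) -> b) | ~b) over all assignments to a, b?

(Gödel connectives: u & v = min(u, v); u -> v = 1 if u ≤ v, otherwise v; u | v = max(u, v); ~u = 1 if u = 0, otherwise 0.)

The minimum is attained at a = 0, b = 0.5:
  (a & b) = min(0, 0.5) = 0
  (b | a) = max(0.5, 0) = 0.5
  ((a & b) -> (b | a)): 0 ≤ 0.5, so result = 1
  (a & ((a & b) -> (b | a))) = min(0, 1) = 0
  ~(a & ((a & b) -> (b | a))): Gödel ¬ of 0 = 1 (operand is 0)
  (~(a & ((a & b) -> (b | a))) -> b): 1 > 0.5, so result = 0.5
  ~b: Gödel ¬ of 0.5 = 0 (operand ≠ 0)
  ((~(a & ((a & b) -> (b | a))) -> b) | ~b) = max(0.5, 0) = 0.5
Checking all 9 assignments confirms none give a value below 0.50.

0.50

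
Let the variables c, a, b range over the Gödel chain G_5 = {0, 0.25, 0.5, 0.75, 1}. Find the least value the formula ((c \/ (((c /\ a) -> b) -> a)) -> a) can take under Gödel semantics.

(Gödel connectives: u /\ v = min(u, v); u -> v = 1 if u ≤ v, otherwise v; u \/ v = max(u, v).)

The minimum is attained at c = 0.25, a = 0, b = 0:
  (c /\ a) = min(0.25, 0) = 0
  ((c /\ a) -> b): 0 ≤ 0, so result = 1
  (((c /\ a) -> b) -> a): 1 > 0, so result = 0
  (c \/ (((c /\ a) -> b) -> a)) = max(0.25, 0) = 0.25
  ((c \/ (((c /\ a) -> b) -> a)) -> a): 0.25 > 0, so result = 0
Checking all 125 assignments confirms none give a value below 0.00.

0.00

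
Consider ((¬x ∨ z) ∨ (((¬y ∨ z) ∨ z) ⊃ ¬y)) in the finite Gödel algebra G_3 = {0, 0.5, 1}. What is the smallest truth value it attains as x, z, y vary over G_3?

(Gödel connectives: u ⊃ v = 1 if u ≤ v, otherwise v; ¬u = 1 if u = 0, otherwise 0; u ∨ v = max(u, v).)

0.50

The minimum is attained at x = 0.5, z = 0.5, y = 0.5:
  ¬x: Gödel ¬ of 0.5 = 0 (operand ≠ 0)
  (¬x ∨ z) = max(0, 0.5) = 0.5
  ¬y: Gödel ¬ of 0.5 = 0 (operand ≠ 0)
  (¬y ∨ z) = max(0, 0.5) = 0.5
  ((¬y ∨ z) ∨ z) = max(0.5, 0.5) = 0.5
  ¬y: Gödel ¬ of 0.5 = 0 (operand ≠ 0)
  (((¬y ∨ z) ∨ z) ⊃ ¬y): 0.5 > 0, so result = 0
  ((¬x ∨ z) ∨ (((¬y ∨ z) ∨ z) ⊃ ¬y)) = max(0.5, 0) = 0.5
Checking all 27 assignments confirms none give a value below 0.50.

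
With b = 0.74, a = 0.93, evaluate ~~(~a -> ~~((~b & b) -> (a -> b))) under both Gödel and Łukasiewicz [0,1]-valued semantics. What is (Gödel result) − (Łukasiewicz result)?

0.00

Gödel evaluation:
  ~a: Gödel ¬ of 0.93 = 0 (operand ≠ 0)
  ~b: Gödel ¬ of 0.74 = 0 (operand ≠ 0)
  (~b & b) = min(0, 0.74) = 0
  (a -> b): 0.93 > 0.74, so result = 0.74
  ((~b & b) -> (a -> b)): 0 ≤ 0.74, so result = 1
  ~((~b & b) -> (a -> b)): Gödel ¬ of 1 = 0 (operand ≠ 0)
  ~~((~b & b) -> (a -> b)): Gödel ¬ of 0 = 1 (operand is 0)
  (~a -> ~~((~b & b) -> (a -> b))): 0 ≤ 1, so result = 1
  ~(~a -> ~~((~b & b) -> (a -> b))): Gödel ¬ of 1 = 0 (operand ≠ 0)
  ~~(~a -> ~~((~b & b) -> (a -> b))): Gödel ¬ of 0 = 1 (operand is 0)
  Gödel value = 1
Łukasiewicz evaluation:
  ~a: Łukasiewicz ¬ gives 1 − 0.93 = 0.07
  ~b: Łukasiewicz ¬ gives 1 − 0.74 = 0.26
  (~b & b) = min(0.26, 0.74) = 0.26
  (a -> b): min(1, 1 − 0.93 + 0.74) = 0.81
  ((~b & b) -> (a -> b)): min(1, 1 − 0.26 + 0.81) = 1
  ~((~b & b) -> (a -> b)): Łukasiewicz ¬ gives 1 − 1 = 0
  ~~((~b & b) -> (a -> b)): Łukasiewicz ¬ gives 1 − 0 = 1
  (~a -> ~~((~b & b) -> (a -> b))): min(1, 1 − 0.07 + 1) = 1
  ~(~a -> ~~((~b & b) -> (a -> b))): Łukasiewicz ¬ gives 1 − 1 = 0
  ~~(~a -> ~~((~b & b) -> (a -> b))): Łukasiewicz ¬ gives 1 − 0 = 1
  Łukasiewicz value = 1
Difference: 1 − 1 = 0.00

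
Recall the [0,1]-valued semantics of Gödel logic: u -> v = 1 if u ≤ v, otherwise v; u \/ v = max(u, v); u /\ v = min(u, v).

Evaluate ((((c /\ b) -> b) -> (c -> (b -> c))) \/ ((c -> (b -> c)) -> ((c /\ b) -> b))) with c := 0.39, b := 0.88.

1.00

(c /\ b) = min(0.39, 0.88) = 0.39
((c /\ b) -> b): 0.39 ≤ 0.88, so result = 1
(b -> c): 0.88 > 0.39, so result = 0.39
(c -> (b -> c)): 0.39 ≤ 0.39, so result = 1
(((c /\ b) -> b) -> (c -> (b -> c))): 1 ≤ 1, so result = 1
(b -> c): 0.88 > 0.39, so result = 0.39
(c -> (b -> c)): 0.39 ≤ 0.39, so result = 1
(c /\ b) = min(0.39, 0.88) = 0.39
((c /\ b) -> b): 0.39 ≤ 0.88, so result = 1
((c -> (b -> c)) -> ((c /\ b) -> b)): 1 ≤ 1, so result = 1
((((c /\ b) -> b) -> (c -> (b -> c))) \/ ((c -> (b -> c)) -> ((c /\ b) -> b))) = max(1, 1) = 1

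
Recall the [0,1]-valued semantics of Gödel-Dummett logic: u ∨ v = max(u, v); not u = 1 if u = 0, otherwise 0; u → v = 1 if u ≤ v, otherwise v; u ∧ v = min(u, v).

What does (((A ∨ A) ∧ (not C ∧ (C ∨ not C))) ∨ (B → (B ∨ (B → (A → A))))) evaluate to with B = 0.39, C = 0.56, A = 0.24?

1.00

(A ∨ A) = max(0.24, 0.24) = 0.24
not C: Gödel ¬ of 0.56 = 0 (operand ≠ 0)
not C: Gödel ¬ of 0.56 = 0 (operand ≠ 0)
(C ∨ not C) = max(0.56, 0) = 0.56
(not C ∧ (C ∨ not C)) = min(0, 0.56) = 0
((A ∨ A) ∧ (not C ∧ (C ∨ not C))) = min(0.24, 0) = 0
(A → A): 0.24 ≤ 0.24, so result = 1
(B → (A → A)): 0.39 ≤ 1, so result = 1
(B ∨ (B → (A → A))) = max(0.39, 1) = 1
(B → (B ∨ (B → (A → A)))): 0.39 ≤ 1, so result = 1
(((A ∨ A) ∧ (not C ∧ (C ∨ not C))) ∨ (B → (B ∨ (B → (A → A))))) = max(0, 1) = 1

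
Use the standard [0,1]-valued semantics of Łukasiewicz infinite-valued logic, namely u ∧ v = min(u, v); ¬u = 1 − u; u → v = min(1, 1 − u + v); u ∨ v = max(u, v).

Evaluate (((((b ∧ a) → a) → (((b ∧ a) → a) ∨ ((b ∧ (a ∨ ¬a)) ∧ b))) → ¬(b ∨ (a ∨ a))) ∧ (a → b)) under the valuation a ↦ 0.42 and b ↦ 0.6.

(b ∧ a) = min(0.6, 0.42) = 0.42
((b ∧ a) → a): min(1, 1 − 0.42 + 0.42) = 1
(b ∧ a) = min(0.6, 0.42) = 0.42
((b ∧ a) → a): min(1, 1 − 0.42 + 0.42) = 1
¬a: Łukasiewicz ¬ gives 1 − 0.42 = 0.58
(a ∨ ¬a) = max(0.42, 0.58) = 0.58
(b ∧ (a ∨ ¬a)) = min(0.6, 0.58) = 0.58
((b ∧ (a ∨ ¬a)) ∧ b) = min(0.58, 0.6) = 0.58
(((b ∧ a) → a) ∨ ((b ∧ (a ∨ ¬a)) ∧ b)) = max(1, 0.58) = 1
(((b ∧ a) → a) → (((b ∧ a) → a) ∨ ((b ∧ (a ∨ ¬a)) ∧ b))): min(1, 1 − 1 + 1) = 1
(a ∨ a) = max(0.42, 0.42) = 0.42
(b ∨ (a ∨ a)) = max(0.6, 0.42) = 0.6
¬(b ∨ (a ∨ a)): Łukasiewicz ¬ gives 1 − 0.6 = 0.4
((((b ∧ a) → a) → (((b ∧ a) → a) ∨ ((b ∧ (a ∨ ¬a)) ∧ b))) → ¬(b ∨ (a ∨ a))): min(1, 1 − 1 + 0.4) = 0.4
(a → b): min(1, 1 − 0.42 + 0.6) = 1
(((((b ∧ a) → a) → (((b ∧ a) → a) ∨ ((b ∧ (a ∨ ¬a)) ∧ b))) → ¬(b ∨ (a ∨ a))) ∧ (a → b)) = min(0.4, 1) = 0.4

0.40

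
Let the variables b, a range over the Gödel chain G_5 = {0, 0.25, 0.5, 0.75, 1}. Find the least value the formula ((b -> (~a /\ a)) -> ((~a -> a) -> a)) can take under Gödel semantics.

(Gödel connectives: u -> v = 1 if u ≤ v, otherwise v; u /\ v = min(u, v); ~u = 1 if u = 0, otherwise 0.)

0.25

The minimum is attained at b = 0, a = 0.25:
  ~a: Gödel ¬ of 0.25 = 0 (operand ≠ 0)
  (~a /\ a) = min(0, 0.25) = 0
  (b -> (~a /\ a)): 0 ≤ 0, so result = 1
  ~a: Gödel ¬ of 0.25 = 0 (operand ≠ 0)
  (~a -> a): 0 ≤ 0.25, so result = 1
  ((~a -> a) -> a): 1 > 0.25, so result = 0.25
  ((b -> (~a /\ a)) -> ((~a -> a) -> a)): 1 > 0.25, so result = 0.25
Checking all 25 assignments confirms none give a value below 0.25.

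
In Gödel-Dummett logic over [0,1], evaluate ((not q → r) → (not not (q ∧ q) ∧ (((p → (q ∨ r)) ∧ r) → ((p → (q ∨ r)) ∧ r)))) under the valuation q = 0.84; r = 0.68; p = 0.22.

not q: Gödel ¬ of 0.84 = 0 (operand ≠ 0)
(not q → r): 0 ≤ 0.68, so result = 1
(q ∧ q) = min(0.84, 0.84) = 0.84
not (q ∧ q): Gödel ¬ of 0.84 = 0 (operand ≠ 0)
not not (q ∧ q): Gödel ¬ of 0 = 1 (operand is 0)
(q ∨ r) = max(0.84, 0.68) = 0.84
(p → (q ∨ r)): 0.22 ≤ 0.84, so result = 1
((p → (q ∨ r)) ∧ r) = min(1, 0.68) = 0.68
(q ∨ r) = max(0.84, 0.68) = 0.84
(p → (q ∨ r)): 0.22 ≤ 0.84, so result = 1
((p → (q ∨ r)) ∧ r) = min(1, 0.68) = 0.68
(((p → (q ∨ r)) ∧ r) → ((p → (q ∨ r)) ∧ r)): 0.68 ≤ 0.68, so result = 1
(not not (q ∧ q) ∧ (((p → (q ∨ r)) ∧ r) → ((p → (q ∨ r)) ∧ r))) = min(1, 1) = 1
((not q → r) → (not not (q ∧ q) ∧ (((p → (q ∨ r)) ∧ r) → ((p → (q ∨ r)) ∧ r)))): 1 ≤ 1, so result = 1

1.00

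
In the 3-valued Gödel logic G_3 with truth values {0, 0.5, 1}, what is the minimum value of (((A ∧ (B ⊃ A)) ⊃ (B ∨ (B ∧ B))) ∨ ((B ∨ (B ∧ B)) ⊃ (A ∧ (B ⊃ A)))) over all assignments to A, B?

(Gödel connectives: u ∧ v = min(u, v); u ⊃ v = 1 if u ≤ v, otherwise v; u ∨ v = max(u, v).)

Every assignment gives 1. For instance at A = 0, B = 0:
  (B ⊃ A): 0 ≤ 0, so result = 1
  (A ∧ (B ⊃ A)) = min(0, 1) = 0
  (B ∧ B) = min(0, 0) = 0
  (B ∨ (B ∧ B)) = max(0, 0) = 0
  ((A ∧ (B ⊃ A)) ⊃ (B ∨ (B ∧ B))): 0 ≤ 0, so result = 1
  (B ∧ B) = min(0, 0) = 0
  (B ∨ (B ∧ B)) = max(0, 0) = 0
  (B ⊃ A): 0 ≤ 0, so result = 1
  (A ∧ (B ⊃ A)) = min(0, 1) = 0
  ((B ∨ (B ∧ B)) ⊃ (A ∧ (B ⊃ A))): 0 ≤ 0, so result = 1
  (((A ∧ (B ⊃ A)) ⊃ (B ∨ (B ∧ B))) ∨ ((B ∨ (B ∧ B)) ⊃ (A ∧ (B ⊃ A)))) = max(1, 1) = 1
All 9 assignments give value 1 — the formula is a G_3-tautology.

1.00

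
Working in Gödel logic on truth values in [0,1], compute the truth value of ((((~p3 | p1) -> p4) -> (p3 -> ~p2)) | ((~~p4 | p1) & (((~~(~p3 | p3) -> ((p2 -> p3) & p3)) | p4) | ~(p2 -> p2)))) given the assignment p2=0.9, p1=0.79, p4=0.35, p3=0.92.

0.92

~p3: Gödel ¬ of 0.92 = 0 (operand ≠ 0)
(~p3 | p1) = max(0, 0.79) = 0.79
((~p3 | p1) -> p4): 0.79 > 0.35, so result = 0.35
~p2: Gödel ¬ of 0.9 = 0 (operand ≠ 0)
(p3 -> ~p2): 0.92 > 0, so result = 0
(((~p3 | p1) -> p4) -> (p3 -> ~p2)): 0.35 > 0, so result = 0
~p4: Gödel ¬ of 0.35 = 0 (operand ≠ 0)
~~p4: Gödel ¬ of 0 = 1 (operand is 0)
(~~p4 | p1) = max(1, 0.79) = 1
~p3: Gödel ¬ of 0.92 = 0 (operand ≠ 0)
(~p3 | p3) = max(0, 0.92) = 0.92
~(~p3 | p3): Gödel ¬ of 0.92 = 0 (operand ≠ 0)
~~(~p3 | p3): Gödel ¬ of 0 = 1 (operand is 0)
(p2 -> p3): 0.9 ≤ 0.92, so result = 1
((p2 -> p3) & p3) = min(1, 0.92) = 0.92
(~~(~p3 | p3) -> ((p2 -> p3) & p3)): 1 > 0.92, so result = 0.92
((~~(~p3 | p3) -> ((p2 -> p3) & p3)) | p4) = max(0.92, 0.35) = 0.92
(p2 -> p2): 0.9 ≤ 0.9, so result = 1
~(p2 -> p2): Gödel ¬ of 1 = 0 (operand ≠ 0)
(((~~(~p3 | p3) -> ((p2 -> p3) & p3)) | p4) | ~(p2 -> p2)) = max(0.92, 0) = 0.92
((~~p4 | p1) & (((~~(~p3 | p3) -> ((p2 -> p3) & p3)) | p4) | ~(p2 -> p2))) = min(1, 0.92) = 0.92
((((~p3 | p1) -> p4) -> (p3 -> ~p2)) | ((~~p4 | p1) & (((~~(~p3 | p3) -> ((p2 -> p3) & p3)) | p4) | ~(p2 -> p2)))) = max(0, 0.92) = 0.92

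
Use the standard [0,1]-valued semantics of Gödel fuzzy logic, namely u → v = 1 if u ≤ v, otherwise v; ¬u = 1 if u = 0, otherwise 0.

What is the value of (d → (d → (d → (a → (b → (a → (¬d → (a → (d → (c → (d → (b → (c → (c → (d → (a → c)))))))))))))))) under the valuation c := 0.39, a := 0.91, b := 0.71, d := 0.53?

¬d: Gödel ¬ of 0.53 = 0 (operand ≠ 0)
(a → c): 0.91 > 0.39, so result = 0.39
(d → (a → c)): 0.53 > 0.39, so result = 0.39
(c → (d → (a → c))): 0.39 ≤ 0.39, so result = 1
(c → (c → (d → (a → c)))): 0.39 ≤ 1, so result = 1
(b → (c → (c → (d → (a → c))))): 0.71 ≤ 1, so result = 1
(d → (b → (c → (c → (d → (a → c)))))): 0.53 ≤ 1, so result = 1
(c → (d → (b → (c → (c → (d → (a → c))))))): 0.39 ≤ 1, so result = 1
(d → (c → (d → (b → (c → (c → (d → (a → c)))))))): 0.53 ≤ 1, so result = 1
(a → (d → (c → (d → (b → (c → (c → (d → (a → c))))))))): 0.91 ≤ 1, so result = 1
(¬d → (a → (d → (c → (d → (b → (c → (c → (d → (a → c)))))))))): 0 ≤ 1, so result = 1
(a → (¬d → (a → (d → (c → (d → (b → (c → (c → (d → (a → c))))))))))): 0.91 ≤ 1, so result = 1
(b → (a → (¬d → (a → (d → (c → (d → (b → (c → (c → (d → (a → c)))))))))))): 0.71 ≤ 1, so result = 1
(a → (b → (a → (¬d → (a → (d → (c → (d → (b → (c → (c → (d → (a → c))))))))))))): 0.91 ≤ 1, so result = 1
(d → (a → (b → (a → (¬d → (a → (d → (c → (d → (b → (c → (c → (d → (a → c)))))))))))))): 0.53 ≤ 1, so result = 1
(d → (d → (a → (b → (a → (¬d → (a → (d → (c → (d → (b → (c → (c → (d → (a → c))))))))))))))): 0.53 ≤ 1, so result = 1
(d → (d → (d → (a → (b → (a → (¬d → (a → (d → (c → (d → (b → (c → (c → (d → (a → c)))))))))))))))): 0.53 ≤ 1, so result = 1

1.00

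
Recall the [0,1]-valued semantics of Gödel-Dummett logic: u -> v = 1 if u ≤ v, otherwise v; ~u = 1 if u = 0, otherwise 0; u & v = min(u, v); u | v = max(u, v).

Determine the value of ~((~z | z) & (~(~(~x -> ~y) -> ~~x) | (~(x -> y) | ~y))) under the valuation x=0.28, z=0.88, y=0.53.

~z: Gödel ¬ of 0.88 = 0 (operand ≠ 0)
(~z | z) = max(0, 0.88) = 0.88
~x: Gödel ¬ of 0.28 = 0 (operand ≠ 0)
~y: Gödel ¬ of 0.53 = 0 (operand ≠ 0)
(~x -> ~y): 0 ≤ 0, so result = 1
~(~x -> ~y): Gödel ¬ of 1 = 0 (operand ≠ 0)
~x: Gödel ¬ of 0.28 = 0 (operand ≠ 0)
~~x: Gödel ¬ of 0 = 1 (operand is 0)
(~(~x -> ~y) -> ~~x): 0 ≤ 1, so result = 1
~(~(~x -> ~y) -> ~~x): Gödel ¬ of 1 = 0 (operand ≠ 0)
(x -> y): 0.28 ≤ 0.53, so result = 1
~(x -> y): Gödel ¬ of 1 = 0 (operand ≠ 0)
~y: Gödel ¬ of 0.53 = 0 (operand ≠ 0)
(~(x -> y) | ~y) = max(0, 0) = 0
(~(~(~x -> ~y) -> ~~x) | (~(x -> y) | ~y)) = max(0, 0) = 0
((~z | z) & (~(~(~x -> ~y) -> ~~x) | (~(x -> y) | ~y))) = min(0.88, 0) = 0
~((~z | z) & (~(~(~x -> ~y) -> ~~x) | (~(x -> y) | ~y))): Gödel ¬ of 0 = 1 (operand is 0)

1.00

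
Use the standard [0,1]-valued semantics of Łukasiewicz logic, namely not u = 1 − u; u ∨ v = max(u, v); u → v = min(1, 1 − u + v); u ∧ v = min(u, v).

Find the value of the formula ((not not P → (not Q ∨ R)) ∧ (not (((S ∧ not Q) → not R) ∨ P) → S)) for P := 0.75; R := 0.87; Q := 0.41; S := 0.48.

1.00

not P: Łukasiewicz ¬ gives 1 − 0.75 = 0.25
not not P: Łukasiewicz ¬ gives 1 − 0.25 = 0.75
not Q: Łukasiewicz ¬ gives 1 − 0.41 = 0.59
(not Q ∨ R) = max(0.59, 0.87) = 0.87
(not not P → (not Q ∨ R)): min(1, 1 − 0.75 + 0.87) = 1
not Q: Łukasiewicz ¬ gives 1 − 0.41 = 0.59
(S ∧ not Q) = min(0.48, 0.59) = 0.48
not R: Łukasiewicz ¬ gives 1 − 0.87 = 0.13
((S ∧ not Q) → not R): min(1, 1 − 0.48 + 0.13) = 0.65
(((S ∧ not Q) → not R) ∨ P) = max(0.65, 0.75) = 0.75
not (((S ∧ not Q) → not R) ∨ P): Łukasiewicz ¬ gives 1 − 0.75 = 0.25
(not (((S ∧ not Q) → not R) ∨ P) → S): min(1, 1 − 0.25 + 0.48) = 1
((not not P → (not Q ∨ R)) ∧ (not (((S ∧ not Q) → not R) ∨ P) → S)) = min(1, 1) = 1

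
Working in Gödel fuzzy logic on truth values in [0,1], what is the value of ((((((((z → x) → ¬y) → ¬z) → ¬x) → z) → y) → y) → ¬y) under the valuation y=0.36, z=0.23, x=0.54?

(z → x): 0.23 ≤ 0.54, so result = 1
¬y: Gödel ¬ of 0.36 = 0 (operand ≠ 0)
((z → x) → ¬y): 1 > 0, so result = 0
¬z: Gödel ¬ of 0.23 = 0 (operand ≠ 0)
(((z → x) → ¬y) → ¬z): 0 ≤ 0, so result = 1
¬x: Gödel ¬ of 0.54 = 0 (operand ≠ 0)
((((z → x) → ¬y) → ¬z) → ¬x): 1 > 0, so result = 0
(((((z → x) → ¬y) → ¬z) → ¬x) → z): 0 ≤ 0.23, so result = 1
((((((z → x) → ¬y) → ¬z) → ¬x) → z) → y): 1 > 0.36, so result = 0.36
(((((((z → x) → ¬y) → ¬z) → ¬x) → z) → y) → y): 0.36 ≤ 0.36, so result = 1
¬y: Gödel ¬ of 0.36 = 0 (operand ≠ 0)
((((((((z → x) → ¬y) → ¬z) → ¬x) → z) → y) → y) → ¬y): 1 > 0, so result = 0

0.00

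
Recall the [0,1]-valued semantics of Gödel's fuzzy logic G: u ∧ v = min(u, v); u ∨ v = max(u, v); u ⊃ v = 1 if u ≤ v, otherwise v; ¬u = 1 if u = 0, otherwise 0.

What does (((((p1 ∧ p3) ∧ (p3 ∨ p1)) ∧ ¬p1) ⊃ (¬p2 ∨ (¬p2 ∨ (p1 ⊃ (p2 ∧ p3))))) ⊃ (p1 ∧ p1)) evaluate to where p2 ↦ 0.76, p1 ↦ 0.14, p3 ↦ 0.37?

(p1 ∧ p3) = min(0.14, 0.37) = 0.14
(p3 ∨ p1) = max(0.37, 0.14) = 0.37
((p1 ∧ p3) ∧ (p3 ∨ p1)) = min(0.14, 0.37) = 0.14
¬p1: Gödel ¬ of 0.14 = 0 (operand ≠ 0)
(((p1 ∧ p3) ∧ (p3 ∨ p1)) ∧ ¬p1) = min(0.14, 0) = 0
¬p2: Gödel ¬ of 0.76 = 0 (operand ≠ 0)
¬p2: Gödel ¬ of 0.76 = 0 (operand ≠ 0)
(p2 ∧ p3) = min(0.76, 0.37) = 0.37
(p1 ⊃ (p2 ∧ p3)): 0.14 ≤ 0.37, so result = 1
(¬p2 ∨ (p1 ⊃ (p2 ∧ p3))) = max(0, 1) = 1
(¬p2 ∨ (¬p2 ∨ (p1 ⊃ (p2 ∧ p3)))) = max(0, 1) = 1
((((p1 ∧ p3) ∧ (p3 ∨ p1)) ∧ ¬p1) ⊃ (¬p2 ∨ (¬p2 ∨ (p1 ⊃ (p2 ∧ p3))))): 0 ≤ 1, so result = 1
(p1 ∧ p1) = min(0.14, 0.14) = 0.14
(((((p1 ∧ p3) ∧ (p3 ∨ p1)) ∧ ¬p1) ⊃ (¬p2 ∨ (¬p2 ∨ (p1 ⊃ (p2 ∧ p3))))) ⊃ (p1 ∧ p1)): 1 > 0.14, so result = 0.14

0.14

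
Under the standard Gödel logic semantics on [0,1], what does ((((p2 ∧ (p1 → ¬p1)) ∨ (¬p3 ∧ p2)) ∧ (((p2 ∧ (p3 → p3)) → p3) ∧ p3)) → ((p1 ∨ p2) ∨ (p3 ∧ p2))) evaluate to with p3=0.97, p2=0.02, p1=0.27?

1.00

¬p1: Gödel ¬ of 0.27 = 0 (operand ≠ 0)
(p1 → ¬p1): 0.27 > 0, so result = 0
(p2 ∧ (p1 → ¬p1)) = min(0.02, 0) = 0
¬p3: Gödel ¬ of 0.97 = 0 (operand ≠ 0)
(¬p3 ∧ p2) = min(0, 0.02) = 0
((p2 ∧ (p1 → ¬p1)) ∨ (¬p3 ∧ p2)) = max(0, 0) = 0
(p3 → p3): 0.97 ≤ 0.97, so result = 1
(p2 ∧ (p3 → p3)) = min(0.02, 1) = 0.02
((p2 ∧ (p3 → p3)) → p3): 0.02 ≤ 0.97, so result = 1
(((p2 ∧ (p3 → p3)) → p3) ∧ p3) = min(1, 0.97) = 0.97
(((p2 ∧ (p1 → ¬p1)) ∨ (¬p3 ∧ p2)) ∧ (((p2 ∧ (p3 → p3)) → p3) ∧ p3)) = min(0, 0.97) = 0
(p1 ∨ p2) = max(0.27, 0.02) = 0.27
(p3 ∧ p2) = min(0.97, 0.02) = 0.02
((p1 ∨ p2) ∨ (p3 ∧ p2)) = max(0.27, 0.02) = 0.27
((((p2 ∧ (p1 → ¬p1)) ∨ (¬p3 ∧ p2)) ∧ (((p2 ∧ (p3 → p3)) → p3) ∧ p3)) → ((p1 ∨ p2) ∨ (p3 ∧ p2))): 0 ≤ 0.27, so result = 1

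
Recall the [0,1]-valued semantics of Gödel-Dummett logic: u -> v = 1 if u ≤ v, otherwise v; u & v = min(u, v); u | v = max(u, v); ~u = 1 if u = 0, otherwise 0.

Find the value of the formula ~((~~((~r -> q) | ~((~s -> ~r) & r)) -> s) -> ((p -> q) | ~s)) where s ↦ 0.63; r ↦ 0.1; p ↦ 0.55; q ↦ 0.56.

0.00

~r: Gödel ¬ of 0.1 = 0 (operand ≠ 0)
(~r -> q): 0 ≤ 0.56, so result = 1
~s: Gödel ¬ of 0.63 = 0 (operand ≠ 0)
~r: Gödel ¬ of 0.1 = 0 (operand ≠ 0)
(~s -> ~r): 0 ≤ 0, so result = 1
((~s -> ~r) & r) = min(1, 0.1) = 0.1
~((~s -> ~r) & r): Gödel ¬ of 0.1 = 0 (operand ≠ 0)
((~r -> q) | ~((~s -> ~r) & r)) = max(1, 0) = 1
~((~r -> q) | ~((~s -> ~r) & r)): Gödel ¬ of 1 = 0 (operand ≠ 0)
~~((~r -> q) | ~((~s -> ~r) & r)): Gödel ¬ of 0 = 1 (operand is 0)
(~~((~r -> q) | ~((~s -> ~r) & r)) -> s): 1 > 0.63, so result = 0.63
(p -> q): 0.55 ≤ 0.56, so result = 1
~s: Gödel ¬ of 0.63 = 0 (operand ≠ 0)
((p -> q) | ~s) = max(1, 0) = 1
((~~((~r -> q) | ~((~s -> ~r) & r)) -> s) -> ((p -> q) | ~s)): 0.63 ≤ 1, so result = 1
~((~~((~r -> q) | ~((~s -> ~r) & r)) -> s) -> ((p -> q) | ~s)): Gödel ¬ of 1 = 0 (operand ≠ 0)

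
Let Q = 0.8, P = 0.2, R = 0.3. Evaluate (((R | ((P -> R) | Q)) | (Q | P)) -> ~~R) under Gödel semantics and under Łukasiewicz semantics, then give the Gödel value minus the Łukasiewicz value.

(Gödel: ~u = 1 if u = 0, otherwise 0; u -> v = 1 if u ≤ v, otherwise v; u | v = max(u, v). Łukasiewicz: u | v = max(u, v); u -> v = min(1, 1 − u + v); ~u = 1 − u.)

Gödel evaluation:
  (P -> R): 0.2 ≤ 0.3, so result = 1
  ((P -> R) | Q) = max(1, 0.8) = 1
  (R | ((P -> R) | Q)) = max(0.3, 1) = 1
  (Q | P) = max(0.8, 0.2) = 0.8
  ((R | ((P -> R) | Q)) | (Q | P)) = max(1, 0.8) = 1
  ~R: Gödel ¬ of 0.3 = 0 (operand ≠ 0)
  ~~R: Gödel ¬ of 0 = 1 (operand is 0)
  (((R | ((P -> R) | Q)) | (Q | P)) -> ~~R): 1 ≤ 1, so result = 1
  Gödel value = 1
Łukasiewicz evaluation:
  (P -> R): min(1, 1 − 0.2 + 0.3) = 1
  ((P -> R) | Q) = max(1, 0.8) = 1
  (R | ((P -> R) | Q)) = max(0.3, 1) = 1
  (Q | P) = max(0.8, 0.2) = 0.8
  ((R | ((P -> R) | Q)) | (Q | P)) = max(1, 0.8) = 1
  ~R: Łukasiewicz ¬ gives 1 − 0.3 = 0.7
  ~~R: Łukasiewicz ¬ gives 1 − 0.7 = 0.3
  (((R | ((P -> R) | Q)) | (Q | P)) -> ~~R): min(1, 1 − 1 + 0.3) = 0.3
  Łukasiewicz value = 0.3
Difference: 1 − 0.3 = 0.70

0.70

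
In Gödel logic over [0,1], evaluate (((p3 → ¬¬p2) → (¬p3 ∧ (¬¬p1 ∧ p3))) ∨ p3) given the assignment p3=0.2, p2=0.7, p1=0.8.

¬p2: Gödel ¬ of 0.7 = 0 (operand ≠ 0)
¬¬p2: Gödel ¬ of 0 = 1 (operand is 0)
(p3 → ¬¬p2): 0.2 ≤ 1, so result = 1
¬p3: Gödel ¬ of 0.2 = 0 (operand ≠ 0)
¬p1: Gödel ¬ of 0.8 = 0 (operand ≠ 0)
¬¬p1: Gödel ¬ of 0 = 1 (operand is 0)
(¬¬p1 ∧ p3) = min(1, 0.2) = 0.2
(¬p3 ∧ (¬¬p1 ∧ p3)) = min(0, 0.2) = 0
((p3 → ¬¬p2) → (¬p3 ∧ (¬¬p1 ∧ p3))): 1 > 0, so result = 0
(((p3 → ¬¬p2) → (¬p3 ∧ (¬¬p1 ∧ p3))) ∨ p3) = max(0, 0.2) = 0.2

0.20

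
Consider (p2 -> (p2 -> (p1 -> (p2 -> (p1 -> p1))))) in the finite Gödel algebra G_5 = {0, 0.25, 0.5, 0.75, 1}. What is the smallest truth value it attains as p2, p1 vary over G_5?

1.00

Every assignment gives 1. For instance at p2 = 0, p1 = 0:
  (p1 -> p1): 0 ≤ 0, so result = 1
  (p2 -> (p1 -> p1)): 0 ≤ 1, so result = 1
  (p1 -> (p2 -> (p1 -> p1))): 0 ≤ 1, so result = 1
  (p2 -> (p1 -> (p2 -> (p1 -> p1)))): 0 ≤ 1, so result = 1
  (p2 -> (p2 -> (p1 -> (p2 -> (p1 -> p1))))): 0 ≤ 1, so result = 1
All 25 assignments give value 1 — the formula is a G_5-tautology.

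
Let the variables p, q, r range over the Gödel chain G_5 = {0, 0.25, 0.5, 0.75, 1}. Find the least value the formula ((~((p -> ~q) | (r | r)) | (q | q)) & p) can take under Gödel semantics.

0.00

The minimum is attained at p = 0, q = 0, r = 0:
  ~q: Gödel ¬ of 0 = 1 (operand is 0)
  (p -> ~q): 0 ≤ 1, so result = 1
  (r | r) = max(0, 0) = 0
  ((p -> ~q) | (r | r)) = max(1, 0) = 1
  ~((p -> ~q) | (r | r)): Gödel ¬ of 1 = 0 (operand ≠ 0)
  (q | q) = max(0, 0) = 0
  (~((p -> ~q) | (r | r)) | (q | q)) = max(0, 0) = 0
  ((~((p -> ~q) | (r | r)) | (q | q)) & p) = min(0, 0) = 0
Checking all 125 assignments confirms none give a value below 0.00.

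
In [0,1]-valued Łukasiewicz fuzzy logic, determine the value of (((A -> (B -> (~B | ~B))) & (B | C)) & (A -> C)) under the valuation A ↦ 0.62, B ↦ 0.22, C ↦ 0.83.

0.83

~B: Łukasiewicz ¬ gives 1 − 0.22 = 0.78
~B: Łukasiewicz ¬ gives 1 − 0.22 = 0.78
(~B | ~B) = max(0.78, 0.78) = 0.78
(B -> (~B | ~B)): min(1, 1 − 0.22 + 0.78) = 1
(A -> (B -> (~B | ~B))): min(1, 1 − 0.62 + 1) = 1
(B | C) = max(0.22, 0.83) = 0.83
((A -> (B -> (~B | ~B))) & (B | C)) = min(1, 0.83) = 0.83
(A -> C): min(1, 1 − 0.62 + 0.83) = 1
(((A -> (B -> (~B | ~B))) & (B | C)) & (A -> C)) = min(0.83, 1) = 0.83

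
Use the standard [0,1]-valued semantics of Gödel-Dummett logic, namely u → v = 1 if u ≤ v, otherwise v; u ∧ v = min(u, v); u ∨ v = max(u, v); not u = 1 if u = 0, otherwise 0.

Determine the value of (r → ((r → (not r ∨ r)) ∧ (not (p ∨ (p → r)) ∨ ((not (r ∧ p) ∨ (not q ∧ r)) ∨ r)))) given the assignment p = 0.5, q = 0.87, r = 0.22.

1.00

not r: Gödel ¬ of 0.22 = 0 (operand ≠ 0)
(not r ∨ r) = max(0, 0.22) = 0.22
(r → (not r ∨ r)): 0.22 ≤ 0.22, so result = 1
(p → r): 0.5 > 0.22, so result = 0.22
(p ∨ (p → r)) = max(0.5, 0.22) = 0.5
not (p ∨ (p → r)): Gödel ¬ of 0.5 = 0 (operand ≠ 0)
(r ∧ p) = min(0.22, 0.5) = 0.22
not (r ∧ p): Gödel ¬ of 0.22 = 0 (operand ≠ 0)
not q: Gödel ¬ of 0.87 = 0 (operand ≠ 0)
(not q ∧ r) = min(0, 0.22) = 0
(not (r ∧ p) ∨ (not q ∧ r)) = max(0, 0) = 0
((not (r ∧ p) ∨ (not q ∧ r)) ∨ r) = max(0, 0.22) = 0.22
(not (p ∨ (p → r)) ∨ ((not (r ∧ p) ∨ (not q ∧ r)) ∨ r)) = max(0, 0.22) = 0.22
((r → (not r ∨ r)) ∧ (not (p ∨ (p → r)) ∨ ((not (r ∧ p) ∨ (not q ∧ r)) ∨ r))) = min(1, 0.22) = 0.22
(r → ((r → (not r ∨ r)) ∧ (not (p ∨ (p → r)) ∨ ((not (r ∧ p) ∨ (not q ∧ r)) ∨ r)))): 0.22 ≤ 0.22, so result = 1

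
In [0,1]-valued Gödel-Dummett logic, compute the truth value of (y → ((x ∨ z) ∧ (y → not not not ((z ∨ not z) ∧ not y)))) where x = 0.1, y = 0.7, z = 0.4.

0.40

(x ∨ z) = max(0.1, 0.4) = 0.4
not z: Gödel ¬ of 0.4 = 0 (operand ≠ 0)
(z ∨ not z) = max(0.4, 0) = 0.4
not y: Gödel ¬ of 0.7 = 0 (operand ≠ 0)
((z ∨ not z) ∧ not y) = min(0.4, 0) = 0
not ((z ∨ not z) ∧ not y): Gödel ¬ of 0 = 1 (operand is 0)
not not ((z ∨ not z) ∧ not y): Gödel ¬ of 1 = 0 (operand ≠ 0)
not not not ((z ∨ not z) ∧ not y): Gödel ¬ of 0 = 1 (operand is 0)
(y → not not not ((z ∨ not z) ∧ not y)): 0.7 ≤ 1, so result = 1
((x ∨ z) ∧ (y → not not not ((z ∨ not z) ∧ not y))) = min(0.4, 1) = 0.4
(y → ((x ∨ z) ∧ (y → not not not ((z ∨ not z) ∧ not y)))): 0.7 > 0.4, so result = 0.4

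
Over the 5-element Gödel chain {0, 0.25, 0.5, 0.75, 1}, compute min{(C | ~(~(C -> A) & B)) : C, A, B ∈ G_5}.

0.25

The minimum is attained at C = 0.25, A = 0, B = 0.25:
  (C -> A): 0.25 > 0, so result = 0
  ~(C -> A): Gödel ¬ of 0 = 1 (operand is 0)
  (~(C -> A) & B) = min(1, 0.25) = 0.25
  ~(~(C -> A) & B): Gödel ¬ of 0.25 = 0 (operand ≠ 0)
  (C | ~(~(C -> A) & B)) = max(0.25, 0) = 0.25
Checking all 125 assignments confirms none give a value below 0.25.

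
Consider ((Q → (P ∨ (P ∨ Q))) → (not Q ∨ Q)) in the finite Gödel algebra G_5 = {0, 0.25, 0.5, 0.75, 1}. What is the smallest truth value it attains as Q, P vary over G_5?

The minimum is attained at Q = 0.25, P = 0:
  (P ∨ Q) = max(0, 0.25) = 0.25
  (P ∨ (P ∨ Q)) = max(0, 0.25) = 0.25
  (Q → (P ∨ (P ∨ Q))): 0.25 ≤ 0.25, so result = 1
  not Q: Gödel ¬ of 0.25 = 0 (operand ≠ 0)
  (not Q ∨ Q) = max(0, 0.25) = 0.25
  ((Q → (P ∨ (P ∨ Q))) → (not Q ∨ Q)): 1 > 0.25, so result = 0.25
Checking all 25 assignments confirms none give a value below 0.25.

0.25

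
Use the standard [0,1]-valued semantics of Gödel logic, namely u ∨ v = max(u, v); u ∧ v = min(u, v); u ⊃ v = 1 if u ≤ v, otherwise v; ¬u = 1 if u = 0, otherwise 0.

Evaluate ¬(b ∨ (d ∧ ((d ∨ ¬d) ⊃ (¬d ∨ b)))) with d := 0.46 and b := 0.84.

0.00

¬d: Gödel ¬ of 0.46 = 0 (operand ≠ 0)
(d ∨ ¬d) = max(0.46, 0) = 0.46
¬d: Gödel ¬ of 0.46 = 0 (operand ≠ 0)
(¬d ∨ b) = max(0, 0.84) = 0.84
((d ∨ ¬d) ⊃ (¬d ∨ b)): 0.46 ≤ 0.84, so result = 1
(d ∧ ((d ∨ ¬d) ⊃ (¬d ∨ b))) = min(0.46, 1) = 0.46
(b ∨ (d ∧ ((d ∨ ¬d) ⊃ (¬d ∨ b)))) = max(0.84, 0.46) = 0.84
¬(b ∨ (d ∧ ((d ∨ ¬d) ⊃ (¬d ∨ b)))): Gödel ¬ of 0.84 = 0 (operand ≠ 0)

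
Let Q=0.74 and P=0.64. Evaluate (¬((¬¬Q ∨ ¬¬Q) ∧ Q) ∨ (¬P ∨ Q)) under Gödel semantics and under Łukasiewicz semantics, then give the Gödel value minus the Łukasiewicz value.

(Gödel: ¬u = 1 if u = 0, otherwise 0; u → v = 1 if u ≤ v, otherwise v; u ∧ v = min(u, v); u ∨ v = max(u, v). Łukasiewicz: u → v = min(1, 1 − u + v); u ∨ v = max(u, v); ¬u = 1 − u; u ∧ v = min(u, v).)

Gödel evaluation:
  ¬Q: Gödel ¬ of 0.74 = 0 (operand ≠ 0)
  ¬¬Q: Gödel ¬ of 0 = 1 (operand is 0)
  ¬Q: Gödel ¬ of 0.74 = 0 (operand ≠ 0)
  ¬¬Q: Gödel ¬ of 0 = 1 (operand is 0)
  (¬¬Q ∨ ¬¬Q) = max(1, 1) = 1
  ((¬¬Q ∨ ¬¬Q) ∧ Q) = min(1, 0.74) = 0.74
  ¬((¬¬Q ∨ ¬¬Q) ∧ Q): Gödel ¬ of 0.74 = 0 (operand ≠ 0)
  ¬P: Gödel ¬ of 0.64 = 0 (operand ≠ 0)
  (¬P ∨ Q) = max(0, 0.74) = 0.74
  (¬((¬¬Q ∨ ¬¬Q) ∧ Q) ∨ (¬P ∨ Q)) = max(0, 0.74) = 0.74
  Gödel value = 0.74
Łukasiewicz evaluation:
  ¬Q: Łukasiewicz ¬ gives 1 − 0.74 = 0.26
  ¬¬Q: Łukasiewicz ¬ gives 1 − 0.26 = 0.74
  ¬Q: Łukasiewicz ¬ gives 1 − 0.74 = 0.26
  ¬¬Q: Łukasiewicz ¬ gives 1 − 0.26 = 0.74
  (¬¬Q ∨ ¬¬Q) = max(0.74, 0.74) = 0.74
  ((¬¬Q ∨ ¬¬Q) ∧ Q) = min(0.74, 0.74) = 0.74
  ¬((¬¬Q ∨ ¬¬Q) ∧ Q): Łukasiewicz ¬ gives 1 − 0.74 = 0.26
  ¬P: Łukasiewicz ¬ gives 1 − 0.64 = 0.36
  (¬P ∨ Q) = max(0.36, 0.74) = 0.74
  (¬((¬¬Q ∨ ¬¬Q) ∧ Q) ∨ (¬P ∨ Q)) = max(0.26, 0.74) = 0.74
  Łukasiewicz value = 0.74
Difference: 0.74 − 0.74 = 0.00

0.00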